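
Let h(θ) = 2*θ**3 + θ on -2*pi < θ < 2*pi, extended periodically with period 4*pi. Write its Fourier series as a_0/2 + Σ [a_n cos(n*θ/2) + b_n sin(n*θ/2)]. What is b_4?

2 - 8*pi**2

b_4 = (1/(2*pi)) ∫_{-2*pi}^{2*pi} h(θ) sin(2*θ) dθ.
h is odd and sin(2*θ) is odd, so the integrand is even and b_4 = 1/pi ∫_0^{2*pi} h(θ) sin(2*θ) dθ.
Integrating by parts three times (tabular method), an antiderivative of (2*θ**3 + θ) sin(2*θ) is -θ**3*cos(2*θ) + 3*θ**2*sin(2*θ)/2 + θ*cos(2*θ) - sin(2*θ)/2; evaluating from 0 to 2*pi: ∫_{0}^{2*pi} (2*θ**3 + θ) sin(2*θ) dθ = (-8*pi**3 + 2*pi) - (0) = -8*pi**3 + 2*pi.
Hence b_4 = (1/pi)·(-8*pi**3 + 2*pi) = 2 - 8*pi**2.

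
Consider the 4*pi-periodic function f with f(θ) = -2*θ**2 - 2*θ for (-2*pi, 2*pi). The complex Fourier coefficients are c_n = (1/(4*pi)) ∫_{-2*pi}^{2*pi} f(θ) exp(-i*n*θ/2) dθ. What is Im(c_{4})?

Since f is real-valued, Im(c_{4}) = -(1/(4*pi)) ∫_{-2*pi}^{2*pi} f(θ) sin(2*θ) dθ = -b_{4}/2.
Integrating by parts twice (tabular method), an antiderivative of (-2*θ**2 - 2*θ) sin(2*θ) is θ**2*cos(2*θ) - θ*sin(2*θ) + θ*cos(2*θ) - sin(2*θ)/2 - cos(2*θ)/2; evaluating from -2*pi to 2*pi: ∫_{-2*pi}^{2*pi} (-2*θ**2 - 2*θ) sin(2*θ) dθ = (-1/2 + 2*pi + 4*pi**2) - (-2*pi - 1/2 + 4*pi**2) = 4*pi.
Hence Im(c_{4}) = (-1/(4*pi))·(4*pi) = -1.

-1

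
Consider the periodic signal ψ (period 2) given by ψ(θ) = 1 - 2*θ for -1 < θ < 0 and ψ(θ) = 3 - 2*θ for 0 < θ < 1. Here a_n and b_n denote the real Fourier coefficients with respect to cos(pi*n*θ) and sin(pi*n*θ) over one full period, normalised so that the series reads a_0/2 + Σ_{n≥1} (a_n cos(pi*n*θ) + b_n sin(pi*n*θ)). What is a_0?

4

a_0 = ∫_{-1}^{1} ψ(θ) dθ = 4.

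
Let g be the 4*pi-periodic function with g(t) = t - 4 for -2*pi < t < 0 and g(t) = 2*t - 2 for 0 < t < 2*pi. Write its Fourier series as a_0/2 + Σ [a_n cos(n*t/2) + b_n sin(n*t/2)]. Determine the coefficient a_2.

0

a_2 = (1/(2*pi)) ∫_{-2*pi}^{2*pi} g(t) cos(t) dt.
Split the integral at the breakpoints.
Integrating by parts (boundary term plus one more integral), an antiderivative of (t - 4) cos(t) is t*sin(t) - 4*sin(t) + cos(t); evaluating from -2*pi to 0: ∫_{-2*pi}^{0} (t - 4) cos(t) dt = (1) - (1) = 0.
Integrating by parts (boundary term plus one more integral), an antiderivative of (2*t - 2) cos(t) is 2*t*sin(t) - 2*sin(t) + 2*cos(t); evaluating from 0 to 2*pi: ∫_{0}^{2*pi} (2*t - 2) cos(t) dt = (2) - (2) = 0.
Summing the pieces and multiplying by (1/(2*pi)) gives a_2 = 0.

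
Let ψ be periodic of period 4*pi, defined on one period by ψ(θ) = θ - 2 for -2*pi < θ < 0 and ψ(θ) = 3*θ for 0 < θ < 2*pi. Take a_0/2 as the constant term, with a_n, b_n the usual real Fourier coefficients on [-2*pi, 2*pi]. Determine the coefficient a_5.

a_5 = (1/(2*pi)) ∫_{-2*pi}^{2*pi} ψ(θ) cos(5*θ/2) dθ.
Split the integral at the breakpoints.
Integrating by parts (boundary term plus one more integral), an antiderivative of (θ - 2) cos(5*θ/2) is 2*θ*sin(5*θ/2)/5 - 4*sin(5*θ/2)/5 + 4*cos(5*θ/2)/25; evaluating from -2*pi to 0: ∫_{-2*pi}^{0} (θ - 2) cos(5*θ/2) dθ = (4/25) - (-4/25) = 8/25.
Integrating by parts (boundary term plus one more integral), an antiderivative of (3*θ) cos(5*θ/2) is 6*θ*sin(5*θ/2)/5 + 12*cos(5*θ/2)/25; evaluating from 0 to 2*pi: ∫_{0}^{2*pi} (3*θ) cos(5*θ/2) dθ = (-12/25) - (12/25) = -24/25.
Summing the pieces and multiplying by (1/(2*pi)) gives a_5 = -8/(25*pi).

-8/(25*pi)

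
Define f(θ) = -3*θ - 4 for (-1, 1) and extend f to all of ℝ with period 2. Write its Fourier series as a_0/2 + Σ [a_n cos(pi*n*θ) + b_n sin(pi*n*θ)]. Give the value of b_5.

b_5 = ∫_{-1}^{1} f(θ) sin(5*pi*θ) dθ.
Integrating by parts (boundary term plus one more integral), an antiderivative of (-3*θ - 4) sin(5*pi*θ) is 3*θ*cos(5*pi*θ)/(5*pi) - 3*sin(5*pi*θ)/(25*pi**2) + 4*cos(5*pi*θ)/(5*pi); evaluating from -1 to 1: ∫_{-1}^{1} (-3*θ - 4) sin(5*pi*θ) dθ = (-7/(5*pi)) - (-1/(5*pi)) = -6/(5*pi).
Hence b_5 = -6/(5*pi).

-6/(5*pi)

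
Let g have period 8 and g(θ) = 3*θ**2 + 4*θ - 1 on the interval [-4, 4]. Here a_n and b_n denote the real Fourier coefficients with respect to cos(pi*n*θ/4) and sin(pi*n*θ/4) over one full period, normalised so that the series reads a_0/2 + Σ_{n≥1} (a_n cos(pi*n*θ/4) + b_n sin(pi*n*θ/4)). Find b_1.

b_1 = 1/4 ∫_{-4}^{4} g(θ) sin(pi*θ/4) dθ.
Integrating by parts twice (tabular method), an antiderivative of (3*θ**2 + 4*θ - 1) sin(pi*θ/4) is -12*θ**2*cos(pi*θ/4)/pi + 96*θ*sin(pi*θ/4)/pi**2 - 16*θ*cos(pi*θ/4)/pi + 64*sin(pi*θ/4)/pi**2 + 4*cos(pi*θ/4)/pi + 384*cos(pi*θ/4)/pi**3; evaluating from -4 to 4: ∫_{-4}^{4} (3*θ**2 + 4*θ - 1) sin(pi*θ/4) dθ = (-384/pi**3 + 252/pi) - (-384/pi**3 + 124/pi) = 128/pi.
Hence b_1 = (1/4)·(128/pi) = 32/pi.

32/pi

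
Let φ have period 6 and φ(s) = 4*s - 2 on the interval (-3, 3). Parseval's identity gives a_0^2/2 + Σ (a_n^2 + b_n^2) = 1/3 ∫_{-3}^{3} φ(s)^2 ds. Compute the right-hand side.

104

1/3 ∫_{-3}^{3} φ(s)^2 ds = 1/3 · (312) = 104.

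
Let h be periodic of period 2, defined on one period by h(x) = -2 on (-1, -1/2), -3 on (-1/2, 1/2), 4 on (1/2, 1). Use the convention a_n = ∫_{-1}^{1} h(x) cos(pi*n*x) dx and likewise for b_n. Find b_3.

b_3 = ∫_{-1}^{1} h(x) sin(3*pi*x) dx.
Split the integral at the breakpoints.
Directly, an antiderivative of (-2) sin(3*pi*x) is 2*cos(3*pi*x)/(3*pi); evaluating from -1 to -1/2: ∫_{-1}^{-1/2} (-2) sin(3*pi*x) dx = (0) - (-2/(3*pi)) = 2/(3*pi).
Directly, an antiderivative of (-3) sin(3*pi*x) is cos(3*pi*x)/pi; evaluating from -1/2 to 1/2: ∫_{-1/2}^{1/2} (-3) sin(3*pi*x) dx = (0) - (0) = 0.
Directly, an antiderivative of (4) sin(3*pi*x) is -4*cos(3*pi*x)/(3*pi); evaluating from 1/2 to 1: ∫_{1/2}^{1} (4) sin(3*pi*x) dx = (4/(3*pi)) - (0) = 4/(3*pi).
Summing the pieces gives b_3 = 2/pi.

2/pi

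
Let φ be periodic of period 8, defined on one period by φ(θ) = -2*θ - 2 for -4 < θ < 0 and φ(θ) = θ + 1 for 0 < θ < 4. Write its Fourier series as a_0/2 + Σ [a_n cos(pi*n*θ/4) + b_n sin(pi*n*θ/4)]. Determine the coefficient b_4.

b_4 = 1/4 ∫_{-4}^{4} φ(θ) sin(pi*θ) dθ.
Split the integral at the breakpoints.
Integrating by parts (boundary term plus one more integral), an antiderivative of (-2*θ - 2) sin(pi*θ) is 2*θ*cos(pi*θ)/pi - 2*sin(pi*θ)/pi**2 + 2*cos(pi*θ)/pi; evaluating from -4 to 0: ∫_{-4}^{0} (-2*θ - 2) sin(pi*θ) dθ = (2/pi) - (-6/pi) = 8/pi.
Integrating by parts (boundary term plus one more integral), an antiderivative of (θ + 1) sin(pi*θ) is -θ*cos(pi*θ)/pi + sin(pi*θ)/pi**2 - cos(pi*θ)/pi; evaluating from 0 to 4: ∫_{0}^{4} (θ + 1) sin(pi*θ) dθ = (-5/pi) - (-1/pi) = -4/pi.
Summing the pieces and multiplying by (1/4) gives b_4 = 1/pi.

1/pi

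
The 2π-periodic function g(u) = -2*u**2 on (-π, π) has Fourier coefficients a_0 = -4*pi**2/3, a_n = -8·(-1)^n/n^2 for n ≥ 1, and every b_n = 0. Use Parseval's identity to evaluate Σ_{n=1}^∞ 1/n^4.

Parseval: a_0^2/2 + Σ a_n^2 = (1/π) ∫_{-π}^{π} g(u)^2 du = 8*pi**4/5.
Subtract a_0^2/2 = 8*pi**4/9: Σ a_n^2 = 32*pi**4/45.
Since a_n^2 = 64/n^4, Σ 1/n^4 = pi**4/90.

pi**4/90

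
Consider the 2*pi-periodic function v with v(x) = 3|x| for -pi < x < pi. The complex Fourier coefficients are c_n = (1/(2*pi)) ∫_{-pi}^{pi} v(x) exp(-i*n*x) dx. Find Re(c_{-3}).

-2/(3*pi)

Since v is real-valued, Re(c_{-3}) = (1/(2*pi)) ∫_{-pi}^{pi} v(x) cos(-3*x) dx = a_{3}/2.
v is even and cos(-3*x) is even, so the integrand is even: ∫_{-pi}^{pi} v(x) cos(-3*x) dx = 2∫_0^{pi} v(x) cos(-3*x) dx.
Integrating by parts (boundary term plus one more integral), an antiderivative of (3*x) cos(-3*x) is x*sin(3*x) + cos(3*x)/3; evaluating from 0 to pi: ∫_{0}^{pi} (3*x) cos(-3*x) dx = (-1/3) - (1/3) = -2/3.
So ∫_{-pi}^{pi} v(x) cos(-3*x) dx = -4/3.
Hence Re(c_{-3}) = (1/(2*pi))·(-4/3) = -2/(3*pi).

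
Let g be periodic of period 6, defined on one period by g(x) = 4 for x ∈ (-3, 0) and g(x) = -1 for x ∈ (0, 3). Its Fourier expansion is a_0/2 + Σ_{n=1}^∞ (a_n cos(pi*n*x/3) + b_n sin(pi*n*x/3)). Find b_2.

b_2 = 1/3 ∫_{-3}^{3} g(x) sin(2*pi*x/3) dx.
Split the integral at the breakpoints.
Directly, an antiderivative of (4) sin(2*pi*x/3) is -6*cos(2*pi*x/3)/pi; evaluating from -3 to 0: ∫_{-3}^{0} (4) sin(2*pi*x/3) dx = (-6/pi) - (-6/pi) = 0.
Directly, an antiderivative of (-1) sin(2*pi*x/3) is 3*cos(2*pi*x/3)/(2*pi); evaluating from 0 to 3: ∫_{0}^{3} (-1) sin(2*pi*x/3) dx = (3/(2*pi)) - (3/(2*pi)) = 0.
Summing the pieces and multiplying by (1/3) gives b_2 = 0.

0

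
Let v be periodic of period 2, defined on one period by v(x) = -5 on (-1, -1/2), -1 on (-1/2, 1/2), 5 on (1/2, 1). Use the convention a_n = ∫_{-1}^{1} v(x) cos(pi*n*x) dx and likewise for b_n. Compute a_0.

-1

a_0 = ∫_{-1}^{1} v(x) dx = -1.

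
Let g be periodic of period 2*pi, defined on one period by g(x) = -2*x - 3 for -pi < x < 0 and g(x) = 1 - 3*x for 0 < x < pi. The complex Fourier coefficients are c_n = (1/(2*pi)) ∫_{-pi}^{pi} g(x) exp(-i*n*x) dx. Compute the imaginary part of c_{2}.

-5/4

Since g is real-valued, Im(c_{2}) = -(1/(2*pi)) ∫_{-pi}^{pi} g(x) sin(2*x) dx = -b_{2}/2.
Split the integral at the breakpoints.
Integrating by parts (boundary term plus one more integral), an antiderivative of (-2*x - 3) sin(2*x) is x*cos(2*x) - sin(2*x)/2 + 3*cos(2*x)/2; evaluating from -pi to 0: ∫_{-pi}^{0} (-2*x - 3) sin(2*x) dx = (3/2) - (3/2 - pi) = pi.
Integrating by parts (boundary term plus one more integral), an antiderivative of (1 - 3*x) sin(2*x) is 3*x*cos(2*x)/2 - 3*sin(2*x)/4 - cos(2*x)/2; evaluating from 0 to pi: ∫_{0}^{pi} (1 - 3*x) sin(2*x) dx = (-1/2 + 3*pi/2) - (-1/2) = 3*pi/2.
So ∫_{-pi}^{pi} g(x) sin(2*x) dx = 5*pi/2.
Hence Im(c_{2}) = (-1/(2*pi))·(5*pi/2) = -5/4.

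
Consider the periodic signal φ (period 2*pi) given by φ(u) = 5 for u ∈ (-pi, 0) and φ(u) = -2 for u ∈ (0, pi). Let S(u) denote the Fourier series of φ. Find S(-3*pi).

3/2

u = -3*pi differs from u = pi by -2 full period(s), and the series is 2*pi-periodic.
At u = pi the one-sided limits are φ(pi^-) = -2 and φ(pi^+) = 5.
By Dirichlet's theorem the series converges to their average, [(-2) + (5)]/2 = 3/2.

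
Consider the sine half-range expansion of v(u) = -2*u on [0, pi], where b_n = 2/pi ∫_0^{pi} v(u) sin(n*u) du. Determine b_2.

2

b_2 = 2/pi ∫_0^{pi} (-2*u) sin(2*u) du.
Integrating by parts (boundary term plus one more integral), an antiderivative of (-2*u) sin(2*u) is u*cos(2*u) - sin(2*u)/2; evaluating from 0 to pi: ∫_{0}^{pi} (-2*u) sin(2*u) du = (pi) - (0) = pi.
Hence b_2 = (2/pi)·(pi) = 2.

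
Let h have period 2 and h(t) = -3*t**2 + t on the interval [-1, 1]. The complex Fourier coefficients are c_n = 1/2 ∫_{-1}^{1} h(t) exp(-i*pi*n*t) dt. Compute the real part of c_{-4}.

-3/(8*pi**2)

Since h is real-valued, Re(c_{-4}) = 1/2 ∫_{-1}^{1} h(t) cos(-4*pi*t) dt = a_{4}/2.
Integrating by parts twice (tabular method), an antiderivative of (-3*t**2 + t) cos(-4*pi*t) is -3*t**2*sin(4*pi*t)/(4*pi) + t*sin(4*pi*t)/(4*pi) - 3*t*cos(4*pi*t)/(8*pi**2) + 3*sin(4*pi*t)/(32*pi**3) + cos(4*pi*t)/(16*pi**2); evaluating from -1 to 1: ∫_{-1}^{1} (-3*t**2 + t) cos(-4*pi*t) dt = (-5/(16*pi**2)) - (7/(16*pi**2)) = -3/(4*pi**2).
Hence Re(c_{-4}) = (1/2)·(-3/(4*pi**2)) = -3/(8*pi**2).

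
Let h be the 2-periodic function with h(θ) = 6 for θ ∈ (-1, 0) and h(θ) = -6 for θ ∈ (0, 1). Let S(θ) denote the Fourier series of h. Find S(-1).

0

At θ = -1 the one-sided limits are h(-1^-) = -6 and h(-1^+) = 6.
By Dirichlet's theorem the series converges to their average, [(-6) + (6)]/2 = 0.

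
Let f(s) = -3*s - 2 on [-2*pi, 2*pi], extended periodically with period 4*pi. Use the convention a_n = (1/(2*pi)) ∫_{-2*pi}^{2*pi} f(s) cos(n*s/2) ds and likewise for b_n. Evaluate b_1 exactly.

-12

b_1 = (1/(2*pi)) ∫_{-2*pi}^{2*pi} f(s) sin(s/2) ds.
Integrating by parts (boundary term plus one more integral), an antiderivative of (-3*s - 2) sin(s/2) is 6*s*cos(s/2) - 12*sin(s/2) + 4*cos(s/2); evaluating from -2*pi to 2*pi: ∫_{-2*pi}^{2*pi} (-3*s - 2) sin(s/2) ds = (-12*pi - 4) - (-4 + 12*pi) = -24*pi.
Hence b_1 = (1/(2*pi))·(-24*pi) = -12.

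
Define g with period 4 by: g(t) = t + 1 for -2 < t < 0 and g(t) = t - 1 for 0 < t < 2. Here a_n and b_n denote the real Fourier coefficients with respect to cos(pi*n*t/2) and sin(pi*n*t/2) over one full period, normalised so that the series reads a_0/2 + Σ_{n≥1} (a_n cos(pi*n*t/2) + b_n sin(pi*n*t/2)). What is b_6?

b_6 = 1/2 ∫_{-2}^{2} g(t) sin(3*pi*t) dt.
g is odd and sin(3*pi*t) is odd, so the integrand is even and b_6 = ∫_0^{2} g(t) sin(3*pi*t) dt.
Integrating by parts (boundary term plus one more integral), an antiderivative of (t - 1) sin(3*pi*t) is -t*cos(3*pi*t)/(3*pi) + sin(3*pi*t)/(9*pi**2) + cos(3*pi*t)/(3*pi); evaluating from 0 to 2: ∫_{0}^{2} (t - 1) sin(3*pi*t) dt = (-1/(3*pi)) - (1/(3*pi)) = -2/(3*pi).
Hence b_6 = -2/(3*pi).

-2/(3*pi)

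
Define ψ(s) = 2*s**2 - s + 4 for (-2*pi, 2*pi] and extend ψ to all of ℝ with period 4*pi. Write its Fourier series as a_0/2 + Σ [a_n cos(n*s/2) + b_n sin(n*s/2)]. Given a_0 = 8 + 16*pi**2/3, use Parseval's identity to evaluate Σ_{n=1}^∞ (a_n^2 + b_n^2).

8*pi**2*(15 + 64*pi**2)/45

Parseval: a_0^2/2 + Σ_{n≥1} (a_n^2+b_n^2) = (1/(2*pi)) ∫_{-2*pi}^{2*pi} ψ(s)^2 ds = 32 + 136*pi**2/3 + 128*pi**4/5.
Subtract a_0^2/2 = 32*(3 + 2*pi**2)**2/9: Σ (a_n^2+b_n^2) = 8*pi**2*(15 + 64*pi**2)/45.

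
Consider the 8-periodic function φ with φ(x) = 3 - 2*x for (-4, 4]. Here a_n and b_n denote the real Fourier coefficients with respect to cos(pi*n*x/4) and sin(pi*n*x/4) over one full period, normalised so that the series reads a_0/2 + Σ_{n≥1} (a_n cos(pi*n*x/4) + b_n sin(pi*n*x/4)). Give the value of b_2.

b_2 = 1/4 ∫_{-4}^{4} φ(x) sin(pi*x/2) dx.
Integrating by parts (boundary term plus one more integral), an antiderivative of (3 - 2*x) sin(pi*x/2) is 4*x*cos(pi*x/2)/pi - 8*sin(pi*x/2)/pi**2 - 6*cos(pi*x/2)/pi; evaluating from -4 to 4: ∫_{-4}^{4} (3 - 2*x) sin(pi*x/2) dx = (10/pi) - (-22/pi) = 32/pi.
Hence b_2 = (1/4)·(32/pi) = 8/pi.

8/pi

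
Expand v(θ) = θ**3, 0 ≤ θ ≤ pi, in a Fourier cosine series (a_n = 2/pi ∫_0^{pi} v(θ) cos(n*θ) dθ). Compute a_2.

3*pi/2

a_2 = 2/pi ∫_0^{pi} (θ**3) cos(2*θ) dθ.
Integrating by parts three times (tabular method), an antiderivative of (θ**3) cos(2*θ) is θ**3*sin(2*θ)/2 + 3*θ**2*cos(2*θ)/4 - 3*θ*sin(2*θ)/4 - 3*cos(2*θ)/8; evaluating from 0 to pi: ∫_{0}^{pi} (θ**3) cos(2*θ) dθ = (-3/8 + 3*pi**2/4) - (-3/8) = 3*pi**2/4.
Hence a_2 = (2/pi)·(3*pi**2/4) = 3*pi/2.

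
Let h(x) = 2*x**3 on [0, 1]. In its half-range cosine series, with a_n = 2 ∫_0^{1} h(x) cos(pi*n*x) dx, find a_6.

1/(3*pi**2)

a_6 = 2 ∫_0^{1} (2*x**3) cos(6*pi*x) dx.
Integrating by parts three times (tabular method), an antiderivative of (2*x**3) cos(6*pi*x) is x**3*sin(6*pi*x)/(3*pi) + x**2*cos(6*pi*x)/(6*pi**2) - x*sin(6*pi*x)/(18*pi**3) - cos(6*pi*x)/(108*pi**4); evaluating from 0 to 1: ∫_{0}^{1} (2*x**3) cos(6*pi*x) dx = ((-1 + 18*pi**2)/(108*pi**4)) - (-1/(108*pi**4)) = 1/(6*pi**2).
Hence a_6 = 2·(1/(6*pi**2)) = 1/(3*pi**2).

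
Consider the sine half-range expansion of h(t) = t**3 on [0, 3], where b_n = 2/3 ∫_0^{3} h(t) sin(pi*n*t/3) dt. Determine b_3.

b_3 = 2/3 ∫_0^{3} (t**3) sin(pi*t) dt.
Integrating by parts three times (tabular method), an antiderivative of (t**3) sin(pi*t) is -t**3*cos(pi*t)/pi + 3*t**2*sin(pi*t)/pi**2 + 6*t*cos(pi*t)/pi**3 - 6*sin(pi*t)/pi**4; evaluating from 0 to 3: ∫_{0}^{3} (t**3) sin(pi*t) dt = (-18/pi**3 + 27/pi) - (0) = -18/pi**3 + 27/pi.
Hence b_3 = (2/3)·(-18/pi**3 + 27/pi) = -12/pi**3 + 18/pi.

-12/pi**3 + 18/pi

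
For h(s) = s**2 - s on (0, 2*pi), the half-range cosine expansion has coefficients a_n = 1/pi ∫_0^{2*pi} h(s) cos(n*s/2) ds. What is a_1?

-16 + 8/pi

a_1 = 1/pi ∫_0^{2*pi} (s**2 - s) cos(s/2) ds.
Integrating by parts twice (tabular method), an antiderivative of (s**2 - s) cos(s/2) is 2*s**2*sin(s/2) - 2*s*sin(s/2) + 8*s*cos(s/2) - 16*sin(s/2) - 4*cos(s/2); evaluating from 0 to 2*pi: ∫_{0}^{2*pi} (s**2 - s) cos(s/2) ds = (4 - 16*pi) - (-4) = 8 - 16*pi.
Hence a_1 = (1/pi)·(8 - 16*pi) = -16 + 8/pi.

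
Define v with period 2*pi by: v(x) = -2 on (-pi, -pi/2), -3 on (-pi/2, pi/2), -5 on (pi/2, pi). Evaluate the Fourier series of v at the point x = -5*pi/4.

-5

x = -5*pi/4 differs from x = 3*pi/4 by -1 full period(s), and the series is 2*pi-periodic.
v is continuous at x = 3*pi/4 with value -5, so the series converges to -5 there.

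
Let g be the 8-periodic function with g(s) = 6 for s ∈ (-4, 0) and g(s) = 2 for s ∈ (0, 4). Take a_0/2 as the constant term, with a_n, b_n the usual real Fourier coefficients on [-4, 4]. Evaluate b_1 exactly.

-8/pi

b_1 = 1/4 ∫_{-4}^{4} g(s) sin(pi*s/4) ds.
Split the integral at the breakpoints.
Directly, an antiderivative of (6) sin(pi*s/4) is -24*cos(pi*s/4)/pi; evaluating from -4 to 0: ∫_{-4}^{0} (6) sin(pi*s/4) ds = (-24/pi) - (24/pi) = -48/pi.
Directly, an antiderivative of (2) sin(pi*s/4) is -8*cos(pi*s/4)/pi; evaluating from 0 to 4: ∫_{0}^{4} (2) sin(pi*s/4) ds = (8/pi) - (-8/pi) = 16/pi.
Summing the pieces and multiplying by (1/4) gives b_1 = -8/pi.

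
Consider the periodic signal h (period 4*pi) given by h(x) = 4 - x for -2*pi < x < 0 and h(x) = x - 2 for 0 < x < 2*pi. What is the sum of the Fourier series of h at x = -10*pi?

1 + 2*pi

x = -10*pi differs from x = -2*pi by -2 full period(s), and the series is 4*pi-periodic.
At x = -2*pi the one-sided limits are h(-2*pi^-) = -2 + 2*pi and h(-2*pi^+) = 4 + 2*pi.
By Dirichlet's theorem the series converges to their average, [(-2 + 2*pi) + (4 + 2*pi)]/2 = 1 + 2*pi.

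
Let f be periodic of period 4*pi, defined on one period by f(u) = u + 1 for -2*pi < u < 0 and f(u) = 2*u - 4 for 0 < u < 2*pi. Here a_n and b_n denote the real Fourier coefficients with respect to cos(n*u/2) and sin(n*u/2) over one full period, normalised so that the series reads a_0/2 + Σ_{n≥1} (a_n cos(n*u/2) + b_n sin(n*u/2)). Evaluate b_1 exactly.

b_1 = (1/(2*pi)) ∫_{-2*pi}^{2*pi} f(u) sin(u/2) du.
Split the integral at the breakpoints.
Integrating by parts (boundary term plus one more integral), an antiderivative of (u + 1) sin(u/2) is -2*u*cos(u/2) + 4*sin(u/2) - 2*cos(u/2); evaluating from -2*pi to 0: ∫_{-2*pi}^{0} (u + 1) sin(u/2) du = (-2) - (2 - 4*pi) = -4 + 4*pi.
Integrating by parts (boundary term plus one more integral), an antiderivative of (2*u - 4) sin(u/2) is -4*u*cos(u/2) + 8*sin(u/2) + 8*cos(u/2); evaluating from 0 to 2*pi: ∫_{0}^{2*pi} (2*u - 4) sin(u/2) du = (-8 + 8*pi) - (8) = -16 + 8*pi.
Summing the pieces and multiplying by (1/(2*pi)) gives b_1 = 6 - 10/pi.

6 - 10/pi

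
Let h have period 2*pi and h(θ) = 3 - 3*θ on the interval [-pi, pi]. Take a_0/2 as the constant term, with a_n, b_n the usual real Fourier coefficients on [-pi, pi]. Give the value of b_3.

b_3 = 1/pi ∫_{-pi}^{pi} h(θ) sin(3*θ) dθ.
Integrating by parts (boundary term plus one more integral), an antiderivative of (3 - 3*θ) sin(3*θ) is θ*cos(3*θ) - sin(3*θ)/3 - cos(3*θ); evaluating from -pi to pi: ∫_{-pi}^{pi} (3 - 3*θ) sin(3*θ) dθ = (1 - pi) - (1 + pi) = -2*pi.
Hence b_3 = (1/pi)·(-2*pi) = -2.

-2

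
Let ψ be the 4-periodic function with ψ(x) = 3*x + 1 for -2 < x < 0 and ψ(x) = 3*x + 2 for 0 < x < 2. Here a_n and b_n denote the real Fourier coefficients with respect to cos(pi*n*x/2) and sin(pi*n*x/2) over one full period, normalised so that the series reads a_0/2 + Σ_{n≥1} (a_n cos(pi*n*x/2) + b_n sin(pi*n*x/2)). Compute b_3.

14/(3*pi)

b_3 = 1/2 ∫_{-2}^{2} ψ(x) sin(3*pi*x/2) dx.
Split the integral at the breakpoints.
Integrating by parts (boundary term plus one more integral), an antiderivative of (3*x + 1) sin(3*pi*x/2) is -2*x*cos(3*pi*x/2)/pi + 4*sin(3*pi*x/2)/(3*pi**2) - 2*cos(3*pi*x/2)/(3*pi); evaluating from -2 to 0: ∫_{-2}^{0} (3*x + 1) sin(3*pi*x/2) dx = (-2/(3*pi)) - (-10/(3*pi)) = 8/(3*pi).
Integrating by parts (boundary term plus one more integral), an antiderivative of (3*x + 2) sin(3*pi*x/2) is -2*x*cos(3*pi*x/2)/pi + 4*sin(3*pi*x/2)/(3*pi**2) - 4*cos(3*pi*x/2)/(3*pi); evaluating from 0 to 2: ∫_{0}^{2} (3*x + 2) sin(3*pi*x/2) dx = (16/(3*pi)) - (-4/(3*pi)) = 20/(3*pi).
Summing the pieces and multiplying by (1/2) gives b_3 = 14/(3*pi).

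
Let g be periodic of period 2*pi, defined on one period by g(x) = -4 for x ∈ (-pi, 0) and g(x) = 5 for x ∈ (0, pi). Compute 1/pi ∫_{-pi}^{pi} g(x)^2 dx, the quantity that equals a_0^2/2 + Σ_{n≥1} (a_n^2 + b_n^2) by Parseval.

1/pi ∫_{-pi}^{pi} g(x)^2 dx = 1/pi · (41*pi) = 41.

41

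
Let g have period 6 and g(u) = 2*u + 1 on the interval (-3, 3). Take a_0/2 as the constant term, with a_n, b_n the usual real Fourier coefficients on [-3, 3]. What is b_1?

12/pi

b_1 = 1/3 ∫_{-3}^{3} g(u) sin(pi*u/3) du.
Integrating by parts (boundary term plus one more integral), an antiderivative of (2*u + 1) sin(pi*u/3) is -6*u*cos(pi*u/3)/pi + 18*sin(pi*u/3)/pi**2 - 3*cos(pi*u/3)/pi; evaluating from -3 to 3: ∫_{-3}^{3} (2*u + 1) sin(pi*u/3) du = (21/pi) - (-15/pi) = 36/pi.
Hence b_1 = (1/3)·(36/pi) = 12/pi.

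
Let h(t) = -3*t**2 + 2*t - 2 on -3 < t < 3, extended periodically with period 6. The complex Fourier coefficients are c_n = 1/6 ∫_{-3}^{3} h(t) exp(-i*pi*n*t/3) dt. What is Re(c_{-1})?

Since h is real-valued, Re(c_{-1}) = 1/6 ∫_{-3}^{3} h(t) cos(-pi*t/3) dt = a_{1}/2.
Integrating by parts twice (tabular method), an antiderivative of (-3*t**2 + 2*t - 2) cos(-pi*t/3) is -9*t**2*sin(pi*t/3)/pi + 6*t*sin(pi*t/3)/pi - 54*t*cos(pi*t/3)/pi**2 - 6*sin(pi*t/3)/pi + 162*sin(pi*t/3)/pi**3 + 18*cos(pi*t/3)/pi**2; evaluating from -3 to 3: ∫_{-3}^{3} (-3*t**2 + 2*t - 2) cos(-pi*t/3) dt = (144/pi**2) - (-180/pi**2) = 324/pi**2.
Hence Re(c_{-1}) = (1/6)·(324/pi**2) = 54/pi**2.

54/pi**2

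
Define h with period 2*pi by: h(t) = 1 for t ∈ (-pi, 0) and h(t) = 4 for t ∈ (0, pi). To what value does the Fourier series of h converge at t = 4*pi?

t = 4*pi differs from t = 0 by 2 full period(s), and the series is 2*pi-periodic.
At t = 0 the one-sided limits are h(0^-) = 1 and h(0^+) = 4.
By Dirichlet's theorem the series converges to their average, [(1) + (4)]/2 = 5/2.

5/2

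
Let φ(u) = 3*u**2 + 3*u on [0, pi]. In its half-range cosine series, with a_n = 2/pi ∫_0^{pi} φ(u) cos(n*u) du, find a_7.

a_7 = 2/pi ∫_0^{pi} (3*u**2 + 3*u) cos(7*u) du.
Integrating by parts twice (tabular method), an antiderivative of (3*u**2 + 3*u) cos(7*u) is 3*u**2*sin(7*u)/7 + 3*u*sin(7*u)/7 + 6*u*cos(7*u)/49 - 6*sin(7*u)/343 + 3*cos(7*u)/49; evaluating from 0 to pi: ∫_{0}^{pi} (3*u**2 + 3*u) cos(7*u) du = (-6*pi/49 - 3/49) - (3/49) = -6*pi/49 - 6/49.
Hence a_7 = (2/pi)·(-6*pi/49 - 6/49) = 12*(-pi - 1)/(49*pi).

12*(-pi - 1)/(49*pi)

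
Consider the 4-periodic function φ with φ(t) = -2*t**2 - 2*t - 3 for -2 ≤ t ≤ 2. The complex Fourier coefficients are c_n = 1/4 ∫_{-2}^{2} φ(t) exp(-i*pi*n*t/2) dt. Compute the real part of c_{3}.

Since φ is real-valued, Re(c_{3}) = 1/4 ∫_{-2}^{2} φ(t) cos(3*pi*t/2) dt = a_{3}/2.
Integrating by parts twice (tabular method), an antiderivative of (-2*t**2 - 2*t - 3) cos(3*pi*t/2) is -4*t**2*sin(3*pi*t/2)/(3*pi) - 4*t*sin(3*pi*t/2)/(3*pi) - 16*t*cos(3*pi*t/2)/(9*pi**2) - 2*sin(3*pi*t/2)/pi + 32*sin(3*pi*t/2)/(27*pi**3) - 8*cos(3*pi*t/2)/(9*pi**2); evaluating from -2 to 2: ∫_{-2}^{2} (-2*t**2 - 2*t - 3) cos(3*pi*t/2) dt = (40/(9*pi**2)) - (-8/(3*pi**2)) = 64/(9*pi**2).
Hence Re(c_{3}) = (1/4)·(64/(9*pi**2)) = 16/(9*pi**2).

16/(9*pi**2)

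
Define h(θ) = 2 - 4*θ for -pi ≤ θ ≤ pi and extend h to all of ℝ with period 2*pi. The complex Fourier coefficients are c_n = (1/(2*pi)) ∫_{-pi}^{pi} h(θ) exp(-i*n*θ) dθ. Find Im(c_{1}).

Since h is real-valued, Im(c_{1}) = -(1/(2*pi)) ∫_{-pi}^{pi} h(θ) sin(θ) dθ = -b_{1}/2.
Integrating by parts (boundary term plus one more integral), an antiderivative of (2 - 4*θ) sin(θ) is 4*θ*cos(θ) - 4*sin(θ) - 2*cos(θ); evaluating from -pi to pi: ∫_{-pi}^{pi} (2 - 4*θ) sin(θ) dθ = (2 - 4*pi) - (2 + 4*pi) = -8*pi.
Hence Im(c_{1}) = (-1/(2*pi))·(-8*pi) = 4.

4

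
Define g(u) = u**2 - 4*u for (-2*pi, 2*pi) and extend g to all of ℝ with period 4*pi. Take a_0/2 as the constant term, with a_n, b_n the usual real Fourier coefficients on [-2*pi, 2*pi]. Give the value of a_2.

a_2 = (1/(2*pi)) ∫_{-2*pi}^{2*pi} g(u) cos(u) du.
Integrating by parts twice (tabular method), an antiderivative of (u**2 - 4*u) cos(u) is u**2*sin(u) - 4*u*sin(u) + 2*u*cos(u) - 2*sin(u) - 4*cos(u); evaluating from -2*pi to 2*pi: ∫_{-2*pi}^{2*pi} (u**2 - 4*u) cos(u) du = (-4 + 4*pi) - (-4*pi - 4) = 8*pi.
Hence a_2 = (1/(2*pi))·(8*pi) = 4.

4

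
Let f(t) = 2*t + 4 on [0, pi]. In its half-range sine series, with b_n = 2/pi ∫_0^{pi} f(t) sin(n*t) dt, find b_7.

b_7 = 2/pi ∫_0^{pi} (2*t + 4) sin(7*t) dt.
Integrating by parts (boundary term plus one more integral), an antiderivative of (2*t + 4) sin(7*t) is -2*t*cos(7*t)/7 + 2*sin(7*t)/49 - 4*cos(7*t)/7; evaluating from 0 to pi: ∫_{0}^{pi} (2*t + 4) sin(7*t) dt = (4/7 + 2*pi/7) - (-4/7) = 2*pi/7 + 8/7.
Hence b_7 = (2/pi)·(2*pi/7 + 8/7) = 4*(pi + 4)/(7*pi).

4*(pi + 4)/(7*pi)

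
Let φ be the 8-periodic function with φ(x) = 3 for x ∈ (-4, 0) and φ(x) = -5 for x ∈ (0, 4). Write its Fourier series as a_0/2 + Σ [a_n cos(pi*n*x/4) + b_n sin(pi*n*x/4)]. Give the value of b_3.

-16/(3*pi)

b_3 = 1/4 ∫_{-4}^{4} φ(x) sin(3*pi*x/4) dx.
Split the integral at the breakpoints.
Directly, an antiderivative of (3) sin(3*pi*x/4) is -4*cos(3*pi*x/4)/pi; evaluating from -4 to 0: ∫_{-4}^{0} (3) sin(3*pi*x/4) dx = (-4/pi) - (4/pi) = -8/pi.
Directly, an antiderivative of (-5) sin(3*pi*x/4) is 20*cos(3*pi*x/4)/(3*pi); evaluating from 0 to 4: ∫_{0}^{4} (-5) sin(3*pi*x/4) dx = (-20/(3*pi)) - (20/(3*pi)) = -40/(3*pi).
Summing the pieces and multiplying by (1/4) gives b_3 = -16/(3*pi).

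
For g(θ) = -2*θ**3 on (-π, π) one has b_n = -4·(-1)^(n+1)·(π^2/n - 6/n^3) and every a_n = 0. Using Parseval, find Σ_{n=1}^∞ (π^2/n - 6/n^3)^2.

Parseval: Σ b_n^2 = (1/π) ∫_{-π}^{π} g(θ)^2 dθ = 8*pi**6/7.
b_n^2 = 16·(π^2/n - 6/n^3)^2, so the sum equals (8*pi**6/7)/16 = pi**6/14.

pi**6/14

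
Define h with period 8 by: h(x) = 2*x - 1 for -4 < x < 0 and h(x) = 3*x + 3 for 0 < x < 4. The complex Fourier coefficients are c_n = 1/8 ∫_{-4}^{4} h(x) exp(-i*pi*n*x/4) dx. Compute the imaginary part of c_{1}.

-14/pi

Since h is real-valued, Im(c_{1}) = -1/8 ∫_{-4}^{4} h(x) sin(pi*x/4) dx = -b_{1}/2.
Split the integral at the breakpoints.
Integrating by parts (boundary term plus one more integral), an antiderivative of (2*x - 1) sin(pi*x/4) is -8*x*cos(pi*x/4)/pi + 32*sin(pi*x/4)/pi**2 + 4*cos(pi*x/4)/pi; evaluating from -4 to 0: ∫_{-4}^{0} (2*x - 1) sin(pi*x/4) dx = (4/pi) - (-36/pi) = 40/pi.
Integrating by parts (boundary term plus one more integral), an antiderivative of (3*x + 3) sin(pi*x/4) is -12*x*cos(pi*x/4)/pi + 48*sin(pi*x/4)/pi**2 - 12*cos(pi*x/4)/pi; evaluating from 0 to 4: ∫_{0}^{4} (3*x + 3) sin(pi*x/4) dx = (60/pi) - (-12/pi) = 72/pi.
So ∫_{-4}^{4} h(x) sin(pi*x/4) dx = 112/pi.
Hence Im(c_{1}) = (-1/8)·(112/pi) = -14/pi.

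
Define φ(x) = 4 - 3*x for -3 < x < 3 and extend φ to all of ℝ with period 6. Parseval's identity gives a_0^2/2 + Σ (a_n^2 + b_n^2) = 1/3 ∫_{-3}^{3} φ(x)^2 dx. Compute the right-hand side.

1/3 ∫_{-3}^{3} φ(x)^2 dx = 1/3 · (258) = 86.

86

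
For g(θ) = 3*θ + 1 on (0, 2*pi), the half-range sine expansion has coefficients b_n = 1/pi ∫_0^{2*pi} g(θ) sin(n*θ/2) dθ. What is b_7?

4*(1 + 3*pi)/(7*pi)

b_7 = 1/pi ∫_0^{2*pi} (3*θ + 1) sin(7*θ/2) dθ.
Integrating by parts (boundary term plus one more integral), an antiderivative of (3*θ + 1) sin(7*θ/2) is -6*θ*cos(7*θ/2)/7 + 12*sin(7*θ/2)/49 - 2*cos(7*θ/2)/7; evaluating from 0 to 2*pi: ∫_{0}^{2*pi} (3*θ + 1) sin(7*θ/2) dθ = (2/7 + 12*pi/7) - (-2/7) = 4/7 + 12*pi/7.
Hence b_7 = (1/pi)·(4/7 + 12*pi/7) = 4*(1 + 3*pi)/(7*pi).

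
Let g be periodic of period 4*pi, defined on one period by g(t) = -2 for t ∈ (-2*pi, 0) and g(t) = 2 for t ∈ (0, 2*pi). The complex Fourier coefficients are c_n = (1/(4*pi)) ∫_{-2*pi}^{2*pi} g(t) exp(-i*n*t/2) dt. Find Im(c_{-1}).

Since g is real-valued, Im(c_{-1}) = -(1/(4*pi)) ∫_{-2*pi}^{2*pi} g(t) sin(-t/2) dt = b_{1}/2.
g is odd and sin(-t/2) is odd, so the integrand is even: ∫_{-2*pi}^{2*pi} g(t) sin(-t/2) dt = 2∫_0^{2*pi} g(t) sin(-t/2) dt.
Directly, an antiderivative of (2) sin(-t/2) is 4*cos(t/2); evaluating from 0 to 2*pi: ∫_{0}^{2*pi} (2) sin(-t/2) dt = (-4) - (4) = -8.
So ∫_{-2*pi}^{2*pi} g(t) sin(-t/2) dt = -16.
Hence Im(c_{-1}) = (-1/(4*pi))·(-16) = 4/pi.

4/pi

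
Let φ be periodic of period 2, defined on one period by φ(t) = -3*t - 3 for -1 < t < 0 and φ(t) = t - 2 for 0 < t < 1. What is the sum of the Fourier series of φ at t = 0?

At t = 0 the one-sided limits are φ(0^-) = -3 and φ(0^+) = -2.
By Dirichlet's theorem the series converges to their average, [(-3) + (-2)]/2 = -5/2.

-5/2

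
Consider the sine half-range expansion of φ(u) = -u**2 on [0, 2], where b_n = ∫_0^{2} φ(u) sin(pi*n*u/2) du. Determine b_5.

8*(4 - 25*pi**2)/(125*pi**3)

b_5 = ∫_0^{2} (-u**2) sin(5*pi*u/2) du.
Integrating by parts twice (tabular method), an antiderivative of (-u**2) sin(5*pi*u/2) is 2*u**2*cos(5*pi*u/2)/(5*pi) - 8*u*sin(5*pi*u/2)/(25*pi**2) - 16*cos(5*pi*u/2)/(125*pi**3); evaluating from 0 to 2: ∫_{0}^{2} (-u**2) sin(5*pi*u/2) du = (8*(2 - 25*pi**2)/(125*pi**3)) - (-16/(125*pi**3)) = 8*(4 - 25*pi**2)/(125*pi**3).
Hence b_5 = 8*(4 - 25*pi**2)/(125*pi**3).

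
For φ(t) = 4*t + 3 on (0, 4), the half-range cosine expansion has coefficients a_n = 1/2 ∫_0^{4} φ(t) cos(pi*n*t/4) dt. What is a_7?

a_7 = 1/2 ∫_0^{4} (4*t + 3) cos(7*pi*t/4) dt.
Integrating by parts (boundary term plus one more integral), an antiderivative of (4*t + 3) cos(7*pi*t/4) is 16*t*sin(7*pi*t/4)/(7*pi) + 12*sin(7*pi*t/4)/(7*pi) + 64*cos(7*pi*t/4)/(49*pi**2); evaluating from 0 to 4: ∫_{0}^{4} (4*t + 3) cos(7*pi*t/4) dt = (-64/(49*pi**2)) - (64/(49*pi**2)) = -128/(49*pi**2).
Hence a_7 = (1/2)·(-128/(49*pi**2)) = -64/(49*pi**2).

-64/(49*pi**2)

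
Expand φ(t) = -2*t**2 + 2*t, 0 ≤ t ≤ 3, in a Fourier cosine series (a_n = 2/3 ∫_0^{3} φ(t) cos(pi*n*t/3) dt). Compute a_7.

48/(49*pi**2)

a_7 = 2/3 ∫_0^{3} (-2*t**2 + 2*t) cos(7*pi*t/3) dt.
Integrating by parts twice (tabular method), an antiderivative of (-2*t**2 + 2*t) cos(7*pi*t/3) is -6*t**2*sin(7*pi*t/3)/(7*pi) + 6*t*sin(7*pi*t/3)/(7*pi) - 36*t*cos(7*pi*t/3)/(49*pi**2) + 108*sin(7*pi*t/3)/(343*pi**3) + 18*cos(7*pi*t/3)/(49*pi**2); evaluating from 0 to 3: ∫_{0}^{3} (-2*t**2 + 2*t) cos(7*pi*t/3) dt = (90/(49*pi**2)) - (18/(49*pi**2)) = 72/(49*pi**2).
Hence a_7 = (2/3)·(72/(49*pi**2)) = 48/(49*pi**2).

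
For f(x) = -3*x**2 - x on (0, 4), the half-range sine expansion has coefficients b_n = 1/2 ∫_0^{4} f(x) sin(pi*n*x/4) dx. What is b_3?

8*(16 - 39*pi**2)/(9*pi**3)

b_3 = 1/2 ∫_0^{4} (-3*x**2 - x) sin(3*pi*x/4) dx.
Integrating by parts twice (tabular method), an antiderivative of (-3*x**2 - x) sin(3*pi*x/4) is 4*x**2*cos(3*pi*x/4)/pi - 32*x*sin(3*pi*x/4)/(3*pi**2) + 4*x*cos(3*pi*x/4)/(3*pi) - 16*sin(3*pi*x/4)/(9*pi**2) - 128*cos(3*pi*x/4)/(9*pi**3); evaluating from 0 to 4: ∫_{0}^{4} (-3*x**2 - x) sin(3*pi*x/4) dx = (16*(8 - 39*pi**2)/(9*pi**3)) - (-128/(9*pi**3)) = 16*(16 - 39*pi**2)/(9*pi**3).
Hence b_3 = (1/2)·(16*(16 - 39*pi**2)/(9*pi**3)) = 8*(16 - 39*pi**2)/(9*pi**3).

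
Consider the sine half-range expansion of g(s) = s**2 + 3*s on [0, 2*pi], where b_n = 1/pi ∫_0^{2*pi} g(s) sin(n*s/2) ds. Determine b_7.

4*(-8 + 147*pi + 98*pi**2)/(343*pi)

b_7 = 1/pi ∫_0^{2*pi} (s**2 + 3*s) sin(7*s/2) ds.
Integrating by parts twice (tabular method), an antiderivative of (s**2 + 3*s) sin(7*s/2) is -2*s**2*cos(7*s/2)/7 + 8*s*sin(7*s/2)/49 - 6*s*cos(7*s/2)/7 + 12*sin(7*s/2)/49 + 16*cos(7*s/2)/343; evaluating from 0 to 2*pi: ∫_{0}^{2*pi} (s**2 + 3*s) sin(7*s/2) ds = (-16/343 + 12*pi/7 + 8*pi**2/7) - (16/343) = -32/343 + 12*pi/7 + 8*pi**2/7.
Hence b_7 = (1/pi)·(-32/343 + 12*pi/7 + 8*pi**2/7) = 4*(-8 + 147*pi + 98*pi**2)/(343*pi).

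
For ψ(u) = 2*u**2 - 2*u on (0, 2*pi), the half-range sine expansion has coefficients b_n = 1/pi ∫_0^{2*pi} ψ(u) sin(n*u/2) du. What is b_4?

b_4 = 1/pi ∫_0^{2*pi} (2*u**2 - 2*u) sin(2*u) du.
Integrating by parts twice (tabular method), an antiderivative of (2*u**2 - 2*u) sin(2*u) is -u**2*cos(2*u) + u*sin(2*u) + u*cos(2*u) - sin(2*u)/2 + cos(2*u)/2; evaluating from 0 to 2*pi: ∫_{0}^{2*pi} (2*u**2 - 2*u) sin(2*u) du = (-4*pi**2 + 1/2 + 2*pi) - (1/2) = 2*pi*(1 - 2*pi).
Hence b_4 = (1/pi)·(2*pi*(1 - 2*pi)) = 2 - 4*pi.

2 - 4*pi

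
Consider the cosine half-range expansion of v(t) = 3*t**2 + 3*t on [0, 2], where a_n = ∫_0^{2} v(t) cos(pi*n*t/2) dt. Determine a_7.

a_7 = ∫_0^{2} (3*t**2 + 3*t) cos(7*pi*t/2) dt.
Integrating by parts twice (tabular method), an antiderivative of (3*t**2 + 3*t) cos(7*pi*t/2) is 6*t**2*sin(7*pi*t/2)/(7*pi) + 6*t*sin(7*pi*t/2)/(7*pi) + 24*t*cos(7*pi*t/2)/(49*pi**2) - 48*sin(7*pi*t/2)/(343*pi**3) + 12*cos(7*pi*t/2)/(49*pi**2); evaluating from 0 to 2: ∫_{0}^{2} (3*t**2 + 3*t) cos(7*pi*t/2) dt = (-60/(49*pi**2)) - (12/(49*pi**2)) = -72/(49*pi**2).
Hence a_7 = -72/(49*pi**2).

-72/(49*pi**2)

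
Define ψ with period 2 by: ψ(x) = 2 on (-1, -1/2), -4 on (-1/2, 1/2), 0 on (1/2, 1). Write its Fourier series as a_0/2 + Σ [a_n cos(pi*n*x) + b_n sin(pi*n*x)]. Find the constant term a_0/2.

a_0 = ∫_{-1}^{1} ψ(x) dx = -3.
So the constant term a_0/2 = -3/2.

-3/2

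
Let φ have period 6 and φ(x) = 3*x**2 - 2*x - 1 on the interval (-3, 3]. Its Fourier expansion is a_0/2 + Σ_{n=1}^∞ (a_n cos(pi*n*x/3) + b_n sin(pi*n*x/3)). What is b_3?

-4/pi

b_3 = 1/3 ∫_{-3}^{3} φ(x) sin(pi*x) dx.
Integrating by parts twice (tabular method), an antiderivative of (3*x**2 - 2*x - 1) sin(pi*x) is -3*x**2*cos(pi*x)/pi + 6*x*sin(pi*x)/pi**2 + 2*x*cos(pi*x)/pi - 2*sin(pi*x)/pi**2 + 6*cos(pi*x)/pi**3 + cos(pi*x)/pi; evaluating from -3 to 3: ∫_{-3}^{3} (3*x**2 - 2*x - 1) sin(pi*x) dx = (-6/pi**3 + 20/pi) - (-6/pi**3 + 32/pi) = -12/pi.
Hence b_3 = (1/3)·(-12/pi) = -4/pi.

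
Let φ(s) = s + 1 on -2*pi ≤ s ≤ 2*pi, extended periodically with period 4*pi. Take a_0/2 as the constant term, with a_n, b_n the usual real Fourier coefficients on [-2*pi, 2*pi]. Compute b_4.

-1

b_4 = (1/(2*pi)) ∫_{-2*pi}^{2*pi} φ(s) sin(2*s) ds.
Integrating by parts (boundary term plus one more integral), an antiderivative of (s + 1) sin(2*s) is -s*cos(2*s)/2 + sin(2*s)/4 - cos(2*s)/2; evaluating from -2*pi to 2*pi: ∫_{-2*pi}^{2*pi} (s + 1) sin(2*s) ds = (-pi - 1/2) - (-1/2 + pi) = -2*pi.
Hence b_4 = (1/(2*pi))·(-2*pi) = -1.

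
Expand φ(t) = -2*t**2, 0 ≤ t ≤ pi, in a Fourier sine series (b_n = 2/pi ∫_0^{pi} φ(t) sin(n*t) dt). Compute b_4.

pi

b_4 = 2/pi ∫_0^{pi} (-2*t**2) sin(4*t) dt.
Integrating by parts twice (tabular method), an antiderivative of (-2*t**2) sin(4*t) is t**2*cos(4*t)/2 - t*sin(4*t)/4 - cos(4*t)/16; evaluating from 0 to pi: ∫_{0}^{pi} (-2*t**2) sin(4*t) dt = (-1/16 + pi**2/2) - (-1/16) = pi**2/2.
Hence b_4 = (2/pi)·(pi**2/2) = pi.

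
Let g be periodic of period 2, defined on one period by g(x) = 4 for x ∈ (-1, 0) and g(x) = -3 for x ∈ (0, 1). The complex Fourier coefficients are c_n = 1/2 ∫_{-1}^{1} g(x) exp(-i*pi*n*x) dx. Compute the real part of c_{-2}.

Since g is real-valued, Re(c_{-2}) = 1/2 ∫_{-1}^{1} g(x) cos(-2*pi*x) dx = a_{2}/2.
Split the integral at the breakpoints.
Directly, an antiderivative of (4) cos(-2*pi*x) is 2*sin(2*pi*x)/pi; evaluating from -1 to 0: ∫_{-1}^{0} (4) cos(-2*pi*x) dx = (0) - (0) = 0.
Directly, an antiderivative of (-3) cos(-2*pi*x) is -3*sin(2*pi*x)/(2*pi); evaluating from 0 to 1: ∫_{0}^{1} (-3) cos(-2*pi*x) dx = (0) - (0) = 0.
So ∫_{-1}^{1} g(x) cos(-2*pi*x) dx = 0.
Hence Re(c_{-2}) = (1/2)·(0) = 0.

0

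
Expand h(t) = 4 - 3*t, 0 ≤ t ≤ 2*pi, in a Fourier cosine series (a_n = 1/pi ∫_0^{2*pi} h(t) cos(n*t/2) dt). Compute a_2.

0

a_2 = 1/pi ∫_0^{2*pi} (4 - 3*t) cos(t) dt.
Integrating by parts (boundary term plus one more integral), an antiderivative of (4 - 3*t) cos(t) is -3*t*sin(t) + 4*sin(t) - 3*cos(t); evaluating from 0 to 2*pi: ∫_{0}^{2*pi} (4 - 3*t) cos(t) dt = (-3) - (-3) = 0.
Hence a_2 = (1/pi)·(0) = 0.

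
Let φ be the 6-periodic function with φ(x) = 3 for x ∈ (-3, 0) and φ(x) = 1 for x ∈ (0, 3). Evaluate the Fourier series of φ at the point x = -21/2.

1

x = -21/2 differs from x = 3/2 by -2 full period(s), and the series is 6-periodic.
φ is continuous at x = 3/2 with value 1, so the series converges to 1 there.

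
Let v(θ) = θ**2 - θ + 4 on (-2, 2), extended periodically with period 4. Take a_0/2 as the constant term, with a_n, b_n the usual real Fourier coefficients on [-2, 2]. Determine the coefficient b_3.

-4/(3*pi)

b_3 = 1/2 ∫_{-2}^{2} v(θ) sin(3*pi*θ/2) dθ.
Integrating by parts twice (tabular method), an antiderivative of (θ**2 - θ + 4) sin(3*pi*θ/2) is -2*θ**2*cos(3*pi*θ/2)/(3*pi) + 8*θ*sin(3*pi*θ/2)/(9*pi**2) + 2*θ*cos(3*pi*θ/2)/(3*pi) - 4*sin(3*pi*θ/2)/(9*pi**2) - 8*cos(3*pi*θ/2)/(3*pi) + 16*cos(3*pi*θ/2)/(27*pi**3); evaluating from -2 to 2: ∫_{-2}^{2} (θ**2 - θ + 4) sin(3*pi*θ/2) dθ = (-16/(27*pi**3) + 4/pi) - (4*(-4 + 45*pi**2)/(27*pi**3)) = -8/(3*pi).
Hence b_3 = (1/2)·(-8/(3*pi)) = -4/(3*pi).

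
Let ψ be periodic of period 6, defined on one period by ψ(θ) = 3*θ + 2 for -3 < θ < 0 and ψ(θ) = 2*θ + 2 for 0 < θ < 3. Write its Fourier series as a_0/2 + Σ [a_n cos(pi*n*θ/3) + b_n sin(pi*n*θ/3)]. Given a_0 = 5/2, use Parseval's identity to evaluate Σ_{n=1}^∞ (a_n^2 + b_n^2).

Parseval: a_0^2/2 + Σ_{n≥1} (a_n^2+b_n^2) = 1/3 ∫_{-3}^{3} ψ(θ)^2 dθ = 41.
Subtract a_0^2/2 = 25/8: Σ (a_n^2+b_n^2) = 303/8.

303/8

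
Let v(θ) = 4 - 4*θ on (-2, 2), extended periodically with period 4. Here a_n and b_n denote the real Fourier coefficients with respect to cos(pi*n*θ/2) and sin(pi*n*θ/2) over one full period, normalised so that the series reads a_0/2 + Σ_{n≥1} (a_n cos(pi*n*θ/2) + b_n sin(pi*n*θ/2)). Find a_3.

0

a_3 = 1/2 ∫_{-2}^{2} v(θ) cos(3*pi*θ/2) dθ.
Integrating by parts (boundary term plus one more integral), an antiderivative of (4 - 4*θ) cos(3*pi*θ/2) is -8*θ*sin(3*pi*θ/2)/(3*pi) + 8*sin(3*pi*θ/2)/(3*pi) - 16*cos(3*pi*θ/2)/(9*pi**2); evaluating from -2 to 2: ∫_{-2}^{2} (4 - 4*θ) cos(3*pi*θ/2) dθ = (16/(9*pi**2)) - (16/(9*pi**2)) = 0.
Hence a_3 = (1/2)·(0) = 0.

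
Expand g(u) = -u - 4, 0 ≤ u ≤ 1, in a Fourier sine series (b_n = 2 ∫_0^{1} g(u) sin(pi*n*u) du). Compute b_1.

b_1 = 2 ∫_0^{1} (-u - 4) sin(pi*u) du.
Integrating by parts (boundary term plus one more integral), an antiderivative of (-u - 4) sin(pi*u) is u*cos(pi*u)/pi - sin(pi*u)/pi**2 + 4*cos(pi*u)/pi; evaluating from 0 to 1: ∫_{0}^{1} (-u - 4) sin(pi*u) du = (-5/pi) - (4/pi) = -9/pi.
Hence b_1 = 2·(-9/pi) = -18/pi.

-18/pi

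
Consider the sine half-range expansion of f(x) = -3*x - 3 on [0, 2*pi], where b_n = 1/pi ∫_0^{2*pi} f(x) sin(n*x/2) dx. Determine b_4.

b_4 = 1/pi ∫_0^{2*pi} (-3*x - 3) sin(2*x) dx.
Integrating by parts (boundary term plus one more integral), an antiderivative of (-3*x - 3) sin(2*x) is 3*x*cos(2*x)/2 - 3*sin(2*x)/4 + 3*cos(2*x)/2; evaluating from 0 to 2*pi: ∫_{0}^{2*pi} (-3*x - 3) sin(2*x) dx = (3/2 + 3*pi) - (3/2) = 3*pi.
Hence b_4 = (1/pi)·(3*pi) = 3.

3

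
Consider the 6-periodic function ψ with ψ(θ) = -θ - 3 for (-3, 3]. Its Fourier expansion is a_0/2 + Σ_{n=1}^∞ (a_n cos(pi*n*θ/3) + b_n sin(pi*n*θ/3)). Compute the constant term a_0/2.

a_0 = 1/3 ∫_{-3}^{3} ψ(θ) dθ = 1/3 · (-18) = -6.
So the constant term a_0/2 = -3.

-3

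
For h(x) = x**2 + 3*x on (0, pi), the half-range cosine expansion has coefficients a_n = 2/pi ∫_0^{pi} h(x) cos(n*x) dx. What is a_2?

1

a_2 = 2/pi ∫_0^{pi} (x**2 + 3*x) cos(2*x) dx.
Integrating by parts twice (tabular method), an antiderivative of (x**2 + 3*x) cos(2*x) is x**2*sin(2*x)/2 + 3*x*sin(2*x)/2 + x*cos(2*x)/2 - sin(2*x)/4 + 3*cos(2*x)/4; evaluating from 0 to pi: ∫_{0}^{pi} (x**2 + 3*x) cos(2*x) dx = (3/4 + pi/2) - (3/4) = pi/2.
Hence a_2 = (2/pi)·(pi/2) = 1.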